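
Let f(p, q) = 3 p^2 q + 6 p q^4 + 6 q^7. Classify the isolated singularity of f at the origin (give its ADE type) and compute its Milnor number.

Type D8, Milnor number mu = 8.

The Hessian of f at 0 has rank 0. Corank 2; j^3 = 3*p^2*q has shape L^2 M (L != M), so D-series; mu = 8 gives D_8.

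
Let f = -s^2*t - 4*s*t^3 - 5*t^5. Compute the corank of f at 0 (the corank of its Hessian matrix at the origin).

2

Hessian at 0 has rank 0.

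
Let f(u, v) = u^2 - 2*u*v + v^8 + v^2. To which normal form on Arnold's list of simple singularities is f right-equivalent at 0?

The Hessian of f at 0 has rank 1. Corank 1: A-series; mu = 7 gives A_7.

A_{7}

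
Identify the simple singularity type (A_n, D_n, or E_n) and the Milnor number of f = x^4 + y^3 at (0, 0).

Type E_6, Milnor number mu = 6.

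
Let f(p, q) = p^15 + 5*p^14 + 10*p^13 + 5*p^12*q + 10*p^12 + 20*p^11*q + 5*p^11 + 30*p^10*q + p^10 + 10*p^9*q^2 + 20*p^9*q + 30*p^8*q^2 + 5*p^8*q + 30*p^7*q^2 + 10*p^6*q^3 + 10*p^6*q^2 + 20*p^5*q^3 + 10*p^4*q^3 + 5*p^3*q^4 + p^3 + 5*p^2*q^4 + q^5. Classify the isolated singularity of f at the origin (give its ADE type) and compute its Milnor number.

The Hessian of f at 0 has rank 0. Corank 2; j^3 = p^3 is a perfect cube, so E-series; the 5-jet and mu = 8 give E_8.

Type E8, Milnor number mu = 8.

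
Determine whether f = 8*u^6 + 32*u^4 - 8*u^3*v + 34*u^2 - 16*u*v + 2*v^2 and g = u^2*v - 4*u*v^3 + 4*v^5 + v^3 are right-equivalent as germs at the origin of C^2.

No.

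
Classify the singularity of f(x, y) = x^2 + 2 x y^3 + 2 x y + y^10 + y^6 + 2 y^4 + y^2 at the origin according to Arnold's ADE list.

The Hessian of f at 0 has rank 1. Corank 1: A-series; mu = 9 gives A_9.

A_9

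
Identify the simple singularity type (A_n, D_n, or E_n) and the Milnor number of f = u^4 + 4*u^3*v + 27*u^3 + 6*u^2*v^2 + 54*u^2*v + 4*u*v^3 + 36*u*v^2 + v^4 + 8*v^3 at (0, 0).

The Hessian of f at 0 is [[0, 0], [0, 0]] with rank 0, so corank 2. A Groebner basis of the Jacobian ideal J(f) in C{u,v} is {v^4, u*v^2 + 7*v^3/9, u^2 + 4*u*v/3 + 4*v^2/9}; counting standard monomials gives mu = 6. Corank 2; j^3 = (3*u + 2*v)^3 is a perfect cube, so E-series; the 4-jet and mu = 6 give E_6.

Type E6, Milnor number mu = 6.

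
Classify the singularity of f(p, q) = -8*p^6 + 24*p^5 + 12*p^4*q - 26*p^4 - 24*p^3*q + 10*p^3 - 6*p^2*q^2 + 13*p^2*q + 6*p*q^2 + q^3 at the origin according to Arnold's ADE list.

The Hessian of f at 0 has rank 0. Corank 2; j^3 = (2*p + q)*(5*p^2 + 4*p*q + q^2) splits into three distinct lines over C (the quadratic factor has nonzero discriminant), so D_4.

D_{4}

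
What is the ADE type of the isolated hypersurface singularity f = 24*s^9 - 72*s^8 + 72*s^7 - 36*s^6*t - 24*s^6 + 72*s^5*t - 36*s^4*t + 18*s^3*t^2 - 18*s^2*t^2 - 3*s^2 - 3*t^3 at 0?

A2

The Hessian of f at 0 has rank 1. Corank 1: A-series; mu = 2 gives A_2.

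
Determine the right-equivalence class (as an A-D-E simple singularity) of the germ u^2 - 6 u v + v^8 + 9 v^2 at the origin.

A7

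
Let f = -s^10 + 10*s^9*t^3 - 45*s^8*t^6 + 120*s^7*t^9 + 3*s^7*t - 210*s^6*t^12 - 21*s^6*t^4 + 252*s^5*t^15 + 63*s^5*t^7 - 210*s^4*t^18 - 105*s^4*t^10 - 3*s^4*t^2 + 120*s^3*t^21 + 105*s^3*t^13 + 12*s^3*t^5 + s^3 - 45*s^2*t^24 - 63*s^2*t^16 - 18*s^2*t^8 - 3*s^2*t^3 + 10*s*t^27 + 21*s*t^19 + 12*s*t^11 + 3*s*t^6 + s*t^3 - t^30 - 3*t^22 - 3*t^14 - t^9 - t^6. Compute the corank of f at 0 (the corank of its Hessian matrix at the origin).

2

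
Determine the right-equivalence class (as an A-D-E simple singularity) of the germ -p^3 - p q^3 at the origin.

E_{7}

The Hessian of f at 0 has rank 0. Corank 2; j^3 = -p^3 is a perfect cube, so E-series; the 4-jet and mu = 7 give E_7.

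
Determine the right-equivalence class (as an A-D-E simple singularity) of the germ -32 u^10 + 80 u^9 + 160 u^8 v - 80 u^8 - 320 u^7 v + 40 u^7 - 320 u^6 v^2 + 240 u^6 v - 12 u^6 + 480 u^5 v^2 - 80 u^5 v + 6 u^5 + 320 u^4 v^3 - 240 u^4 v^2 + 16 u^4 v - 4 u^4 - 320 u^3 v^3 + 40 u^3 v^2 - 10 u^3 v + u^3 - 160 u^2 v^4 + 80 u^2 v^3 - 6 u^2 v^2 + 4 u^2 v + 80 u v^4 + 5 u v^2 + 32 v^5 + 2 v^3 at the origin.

D_6

The Hessian of f at 0 has rank 0. Corank 2; j^3 = (u + v)^2*(u + 2*v) has shape L^2 M (L != M), so D-series; mu = 6 gives D_6.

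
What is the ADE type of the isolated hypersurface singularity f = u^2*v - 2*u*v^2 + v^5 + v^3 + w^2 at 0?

D_{6}

The Hessian of f at 0 has rank 1. Corank 2; j^3 = v*(u - v)^2 has shape L^2 M (L != M), so D-series; mu = 6 gives D_6.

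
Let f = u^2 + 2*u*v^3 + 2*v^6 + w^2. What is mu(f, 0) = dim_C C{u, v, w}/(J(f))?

5

The Hessian of f at 0 has rank 2. Corank 1: A-series; mu = 5 gives A_5.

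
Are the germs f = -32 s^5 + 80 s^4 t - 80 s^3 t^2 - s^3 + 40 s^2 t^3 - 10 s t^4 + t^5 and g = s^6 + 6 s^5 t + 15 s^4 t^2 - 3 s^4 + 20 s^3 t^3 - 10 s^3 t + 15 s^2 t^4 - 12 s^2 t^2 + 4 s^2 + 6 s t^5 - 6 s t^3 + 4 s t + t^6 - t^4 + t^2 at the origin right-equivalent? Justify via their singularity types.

No.

The Hessian of f at 0 is [[0, 0], [0, 0]] with rank 0, so corank 2. A Groebner basis of the Jacobian ideal J(f) in C{s,t} is {t^5, s*t^3 - t^4/8, s^2}; counting standard monomials gives mu = 8. Corank 2; j^3 = -s^3 is a perfect cube, so E-series; the 5-jet and mu = 8 give E_8. The Hessian of g at 0 is [[8, 4], [4, 2]] with rank 1, so corank 1. A Groebner basis of the Jacobian ideal J(g) in C{s,t} is {t^3, s + t/2}; counting standard monomials gives mu = 3. Corank 1: A-series; mu = 3 gives A_3. f is E_8 but g is A_3, hence not right-equivalent.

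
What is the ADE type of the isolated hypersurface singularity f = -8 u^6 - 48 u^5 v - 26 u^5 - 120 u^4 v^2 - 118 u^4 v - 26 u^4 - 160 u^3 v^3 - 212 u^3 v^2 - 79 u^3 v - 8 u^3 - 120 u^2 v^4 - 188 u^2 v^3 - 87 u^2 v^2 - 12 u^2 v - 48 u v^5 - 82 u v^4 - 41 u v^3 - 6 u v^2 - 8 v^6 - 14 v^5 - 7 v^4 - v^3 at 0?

E7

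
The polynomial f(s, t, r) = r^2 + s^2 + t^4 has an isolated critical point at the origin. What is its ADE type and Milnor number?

Type A_3, Milnor number mu = 3.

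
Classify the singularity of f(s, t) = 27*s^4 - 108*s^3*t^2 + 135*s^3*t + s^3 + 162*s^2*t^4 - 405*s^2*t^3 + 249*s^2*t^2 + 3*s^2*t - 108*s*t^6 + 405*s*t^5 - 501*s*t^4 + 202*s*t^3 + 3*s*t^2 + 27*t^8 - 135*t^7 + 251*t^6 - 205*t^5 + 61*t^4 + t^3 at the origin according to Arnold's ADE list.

The Hessian of f at 0 is [[0, 0], [0, 0]] with rank 0, so corank 2. A Groebner basis of the Jacobian ideal J(f) in C{s,t} is {-s^2/2 - s*t + t^4 - t^3/6 - t^2/2, s^3 - 5*s^2 - 10*s*t - 2*t^3/3 - 5*t^2, s^2*t + 19*s^2/6 + 19*s*t/3 + t^3/18 + 19*t^2/6, -3*s^2/2 + s*t^2 - 3*s*t + t^3/2 - 3*t^2/2}; counting standard monomials gives mu = 7. Corank 2; j^3 = (s + t)^3 is a perfect cube, so E-series; the 4-jet and mu = 7 give E_7.

E_7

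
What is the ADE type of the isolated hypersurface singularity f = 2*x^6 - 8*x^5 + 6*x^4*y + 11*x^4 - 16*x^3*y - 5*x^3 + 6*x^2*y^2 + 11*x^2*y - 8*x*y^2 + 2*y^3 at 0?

D4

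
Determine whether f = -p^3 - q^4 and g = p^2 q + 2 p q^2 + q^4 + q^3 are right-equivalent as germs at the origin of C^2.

No.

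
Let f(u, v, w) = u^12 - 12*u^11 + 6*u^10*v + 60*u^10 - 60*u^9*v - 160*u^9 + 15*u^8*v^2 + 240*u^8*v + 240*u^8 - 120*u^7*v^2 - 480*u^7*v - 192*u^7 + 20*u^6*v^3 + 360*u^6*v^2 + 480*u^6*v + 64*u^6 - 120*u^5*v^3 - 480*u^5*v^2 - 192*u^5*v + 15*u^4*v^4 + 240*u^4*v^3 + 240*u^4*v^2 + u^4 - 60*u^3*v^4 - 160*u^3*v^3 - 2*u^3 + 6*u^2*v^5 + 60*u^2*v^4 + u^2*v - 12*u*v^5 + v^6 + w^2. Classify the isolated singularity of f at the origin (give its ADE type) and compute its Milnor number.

The Hessian of f at 0 has rank 1. Corank 2; j^3 = -u^2*(2*u - v) has shape L^2 M (L != M), so D-series; mu = 7 gives D_7.

Type D7, Milnor number mu = 7.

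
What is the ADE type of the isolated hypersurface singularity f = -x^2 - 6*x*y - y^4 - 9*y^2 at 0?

The Hessian of f at 0 is [[-2, -6], [-6, -18]] with rank 1, so corank 1. A Groebner basis of the Jacobian ideal J(f) in C{x,y} is {y^3, x + 3*y}; counting standard monomials gives mu = 3. Corank 1: A-series; mu = 3 gives A_3.

A_3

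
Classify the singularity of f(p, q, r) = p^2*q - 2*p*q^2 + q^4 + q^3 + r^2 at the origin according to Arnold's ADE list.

D5

The Hessian of f at 0 is [[0, 0, 0], [0, 0, 0], [0, 0, 2]] with rank 1, so corank 2. A Groebner basis of the Jacobian ideal J(f) in C{p,q,r} is {p^3 + p^2/4 - q^2/4, p^2/4 + q^3 - q^2/4, p*q - q^2, r}; counting standard monomials gives mu = 5. Corank 2; j^3 = q*(p - q)^2 has shape L^2 M (L != M), so D-series; mu = 5 gives D_5.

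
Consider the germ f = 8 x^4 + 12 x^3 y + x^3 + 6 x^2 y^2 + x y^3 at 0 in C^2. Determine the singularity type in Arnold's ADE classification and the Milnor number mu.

Type E_{7}, Milnor number mu = 7.

The Hessian of f at 0 has rank 0. Corank 2; j^3 = x^3 is a perfect cube, so E-series; the 4-jet and mu = 7 give E_7.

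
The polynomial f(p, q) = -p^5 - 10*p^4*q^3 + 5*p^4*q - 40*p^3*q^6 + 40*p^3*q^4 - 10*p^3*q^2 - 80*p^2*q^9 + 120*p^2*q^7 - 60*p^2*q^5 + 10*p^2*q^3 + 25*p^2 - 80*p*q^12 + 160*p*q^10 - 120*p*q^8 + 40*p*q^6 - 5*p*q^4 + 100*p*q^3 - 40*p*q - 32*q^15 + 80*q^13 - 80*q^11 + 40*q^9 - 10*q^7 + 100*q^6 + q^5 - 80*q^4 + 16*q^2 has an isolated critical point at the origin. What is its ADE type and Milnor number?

The Hessian of f at 0 has rank 1. Corank 1: A-series; mu = 4 gives A_4.

Type A_4, Milnor number mu = 4.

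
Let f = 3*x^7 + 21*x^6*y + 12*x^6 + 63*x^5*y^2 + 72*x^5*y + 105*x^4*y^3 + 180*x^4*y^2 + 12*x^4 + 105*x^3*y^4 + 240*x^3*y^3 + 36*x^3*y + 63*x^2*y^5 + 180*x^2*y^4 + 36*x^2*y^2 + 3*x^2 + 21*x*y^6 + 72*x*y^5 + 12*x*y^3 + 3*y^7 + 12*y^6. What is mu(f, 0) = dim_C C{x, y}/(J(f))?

The Hessian of f at 0 is [[6, 0], [0, 0]] with rank 1, so corank 1. A Groebner basis of the Jacobian ideal J(f) in C{x,y} is {x*y/2 + y^4, x*y^2 + x/6 + y^3/3, x^2}; counting standard monomials gives mu = 6. Corank 1: A-series; mu = 6 gives A_6.

6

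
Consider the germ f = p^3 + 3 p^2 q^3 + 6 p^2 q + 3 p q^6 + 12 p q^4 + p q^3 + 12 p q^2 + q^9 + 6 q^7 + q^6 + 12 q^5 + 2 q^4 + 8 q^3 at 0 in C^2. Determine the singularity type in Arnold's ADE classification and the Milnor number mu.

Type E_7, Milnor number mu = 7.

The Hessian of f at 0 has rank 0. Corank 2; j^3 = (p + 2*q)^3 is a perfect cube, so E-series; the 4-jet and mu = 7 give E_7.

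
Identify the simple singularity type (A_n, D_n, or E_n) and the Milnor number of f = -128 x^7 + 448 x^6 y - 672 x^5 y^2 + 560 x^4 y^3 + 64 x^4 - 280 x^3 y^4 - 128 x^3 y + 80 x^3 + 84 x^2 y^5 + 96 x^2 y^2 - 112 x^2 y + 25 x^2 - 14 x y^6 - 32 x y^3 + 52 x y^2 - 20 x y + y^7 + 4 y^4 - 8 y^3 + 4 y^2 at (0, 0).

Type A6, Milnor number mu = 6.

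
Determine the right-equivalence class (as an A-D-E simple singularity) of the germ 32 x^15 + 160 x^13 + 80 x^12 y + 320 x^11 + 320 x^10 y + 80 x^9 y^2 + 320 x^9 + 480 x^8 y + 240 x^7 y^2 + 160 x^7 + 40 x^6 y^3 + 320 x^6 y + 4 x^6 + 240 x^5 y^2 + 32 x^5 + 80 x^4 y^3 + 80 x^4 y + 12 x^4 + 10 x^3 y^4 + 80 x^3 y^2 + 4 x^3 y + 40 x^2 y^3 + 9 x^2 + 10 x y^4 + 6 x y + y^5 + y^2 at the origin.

A4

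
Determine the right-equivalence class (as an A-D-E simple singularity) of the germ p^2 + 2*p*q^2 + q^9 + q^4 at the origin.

A_{8}

The Hessian of f at 0 has rank 1. Corank 1: A-series; mu = 8 gives A_8.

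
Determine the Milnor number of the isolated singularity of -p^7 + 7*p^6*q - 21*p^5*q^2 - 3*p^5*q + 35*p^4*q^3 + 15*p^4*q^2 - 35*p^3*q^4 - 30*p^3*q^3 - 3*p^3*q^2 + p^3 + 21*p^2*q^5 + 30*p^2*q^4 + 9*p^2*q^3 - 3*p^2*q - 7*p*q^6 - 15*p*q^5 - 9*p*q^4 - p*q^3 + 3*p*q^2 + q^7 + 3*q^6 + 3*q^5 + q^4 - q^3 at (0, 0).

7

The Hessian of f at 0 has rank 0. Corank 2; j^3 = (p - q)^3 is a perfect cube, so E-series; the 4-jet and mu = 7 give E_7.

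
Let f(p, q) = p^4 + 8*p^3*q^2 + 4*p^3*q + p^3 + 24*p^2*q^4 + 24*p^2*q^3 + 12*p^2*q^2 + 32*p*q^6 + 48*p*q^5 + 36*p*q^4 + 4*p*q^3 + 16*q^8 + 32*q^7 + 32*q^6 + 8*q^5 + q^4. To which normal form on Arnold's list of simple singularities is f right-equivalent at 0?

The Hessian of f at 0 has rank 0. Corank 2; j^3 = p^3 is a perfect cube, so E-series; the 4-jet and mu = 6 give E_6.

E_{6}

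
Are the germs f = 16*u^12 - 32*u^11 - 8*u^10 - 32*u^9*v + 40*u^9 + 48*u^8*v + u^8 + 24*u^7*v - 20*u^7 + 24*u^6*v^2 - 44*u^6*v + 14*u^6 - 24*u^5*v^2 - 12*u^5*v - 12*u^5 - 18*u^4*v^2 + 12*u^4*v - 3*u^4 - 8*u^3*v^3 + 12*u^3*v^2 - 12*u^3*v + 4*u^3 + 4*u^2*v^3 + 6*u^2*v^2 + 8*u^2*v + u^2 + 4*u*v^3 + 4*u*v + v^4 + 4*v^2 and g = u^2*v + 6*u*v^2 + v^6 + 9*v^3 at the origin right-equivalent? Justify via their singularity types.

No.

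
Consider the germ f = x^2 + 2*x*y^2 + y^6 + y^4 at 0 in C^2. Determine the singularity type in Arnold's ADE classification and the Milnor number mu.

Type A_5, Milnor number mu = 5.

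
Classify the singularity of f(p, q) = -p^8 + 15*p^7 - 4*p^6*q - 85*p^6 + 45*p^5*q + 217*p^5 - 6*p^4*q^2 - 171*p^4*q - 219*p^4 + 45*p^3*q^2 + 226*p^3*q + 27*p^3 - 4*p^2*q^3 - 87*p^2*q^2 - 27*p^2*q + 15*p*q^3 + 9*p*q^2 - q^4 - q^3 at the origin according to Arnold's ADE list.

E_{7}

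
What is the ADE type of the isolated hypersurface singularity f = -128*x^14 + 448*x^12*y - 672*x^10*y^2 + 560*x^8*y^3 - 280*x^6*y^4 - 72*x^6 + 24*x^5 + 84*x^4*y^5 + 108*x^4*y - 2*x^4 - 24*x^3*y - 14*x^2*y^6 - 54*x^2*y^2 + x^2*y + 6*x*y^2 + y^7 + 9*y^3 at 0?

D_8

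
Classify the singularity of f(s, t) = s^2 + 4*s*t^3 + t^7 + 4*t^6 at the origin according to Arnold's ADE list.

A6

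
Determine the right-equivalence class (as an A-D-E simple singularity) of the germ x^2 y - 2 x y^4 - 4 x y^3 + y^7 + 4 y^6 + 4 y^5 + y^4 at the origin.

The Hessian of f at 0 is [[0, 0], [0, 0]] with rank 0, so corank 2. A Groebner basis of the Jacobian ideal J(f) in C{x,y} is {x*y^2, -x*y/2 + y^3, x^2 + 2*x*y}; counting standard monomials gives mu = 5. Corank 2; j^3 = x^2*y has shape L^2 M (L != M), so D-series; mu = 5 gives D_5.

D5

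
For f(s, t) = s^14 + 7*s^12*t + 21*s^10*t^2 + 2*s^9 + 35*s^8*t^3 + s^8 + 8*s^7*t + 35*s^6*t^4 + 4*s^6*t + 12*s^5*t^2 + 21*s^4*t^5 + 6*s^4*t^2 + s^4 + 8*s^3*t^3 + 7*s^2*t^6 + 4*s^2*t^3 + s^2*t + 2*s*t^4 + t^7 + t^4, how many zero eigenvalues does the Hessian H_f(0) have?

The Hessian at 0 is [[0, 0], [0, 0]] of rank 0; hence corank 2.

2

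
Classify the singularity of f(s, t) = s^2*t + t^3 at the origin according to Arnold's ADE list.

The Hessian of f at 0 has rank 0. Corank 2; j^3 = t*(s^2 + t^2) splits into three distinct lines over C (the quadratic factor has nonzero discriminant), so D_4.

D_4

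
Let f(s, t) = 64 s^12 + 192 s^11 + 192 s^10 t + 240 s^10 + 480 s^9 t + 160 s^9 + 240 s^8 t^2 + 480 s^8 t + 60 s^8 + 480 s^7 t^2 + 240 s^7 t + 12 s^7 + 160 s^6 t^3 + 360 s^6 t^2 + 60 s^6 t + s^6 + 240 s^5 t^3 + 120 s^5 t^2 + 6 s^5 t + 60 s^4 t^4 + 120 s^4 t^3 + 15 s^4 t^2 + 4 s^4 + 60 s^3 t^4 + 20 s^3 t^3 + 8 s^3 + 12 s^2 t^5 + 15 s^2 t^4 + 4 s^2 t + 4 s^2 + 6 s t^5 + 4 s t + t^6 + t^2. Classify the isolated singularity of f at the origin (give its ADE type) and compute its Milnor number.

Type A_{5}, Milnor number mu = 5.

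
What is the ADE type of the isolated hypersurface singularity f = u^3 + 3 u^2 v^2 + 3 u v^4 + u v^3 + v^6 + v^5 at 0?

The Hessian of f at 0 is [[0, 0], [0, 0]] with rank 0, so corank 2. A Groebner basis of the Jacobian ideal J(f) in C{u,v} is {-u^2 + v^4 - v^3/3, u^3, u^2*v + u^2/3 + v^3/9, u^2 + u*v^2 + v^3/3}; counting standard monomials gives mu = 7. Corank 2; j^3 = u^3 is a perfect cube, so E-series; the 4-jet and mu = 7 give E_7.

E7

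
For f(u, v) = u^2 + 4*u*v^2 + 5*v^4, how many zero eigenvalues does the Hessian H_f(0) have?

1

Hessian at 0 has rank 1.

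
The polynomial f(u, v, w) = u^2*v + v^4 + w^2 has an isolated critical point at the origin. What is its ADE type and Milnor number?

The Hessian of f at 0 has rank 1. Corank 2; j^3 = u^2*v has shape L^2 M (L != M), so D-series; mu = 5 gives D_5.

Type D_5, Milnor number mu = 5.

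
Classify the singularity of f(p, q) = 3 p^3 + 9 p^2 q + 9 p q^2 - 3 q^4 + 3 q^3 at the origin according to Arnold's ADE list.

The Hessian of f at 0 has rank 0. Corank 2; j^3 = 3*(p + q)^3 is a perfect cube, so E-series; the 4-jet and mu = 6 give E_6.

E_{6}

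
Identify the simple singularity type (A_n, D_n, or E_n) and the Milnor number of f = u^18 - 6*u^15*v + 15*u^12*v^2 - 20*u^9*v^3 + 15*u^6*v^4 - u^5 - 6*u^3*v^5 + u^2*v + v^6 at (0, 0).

Type D7, Milnor number mu = 7.

The Hessian of f at 0 is [[0, 0], [0, 0]] with rank 0, so corank 2. A Groebner basis of the Jacobian ideal J(f) in C{u,v} is {u^2/6 + v^5, u^3, u*v}; counting standard monomials gives mu = 7. Corank 2; j^3 = u^2*v has shape L^2 M (L != M), so D-series; mu = 7 gives D_7.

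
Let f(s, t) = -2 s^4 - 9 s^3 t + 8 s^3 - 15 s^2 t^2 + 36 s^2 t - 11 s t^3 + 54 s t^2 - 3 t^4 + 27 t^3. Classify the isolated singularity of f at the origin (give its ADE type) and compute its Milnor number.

Type E7, Milnor number mu = 7.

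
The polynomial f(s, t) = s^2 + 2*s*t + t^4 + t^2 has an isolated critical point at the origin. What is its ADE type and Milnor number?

The Hessian of f at 0 has rank 1. Corank 1: A-series; mu = 3 gives A_3.

Type A_{3}, Milnor number mu = 3.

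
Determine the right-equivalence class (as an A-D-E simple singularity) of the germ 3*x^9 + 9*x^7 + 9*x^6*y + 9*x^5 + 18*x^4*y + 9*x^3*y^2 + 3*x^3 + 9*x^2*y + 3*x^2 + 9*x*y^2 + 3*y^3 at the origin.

A2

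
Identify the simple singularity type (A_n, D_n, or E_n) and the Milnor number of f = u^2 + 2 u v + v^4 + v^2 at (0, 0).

Type A_3, Milnor number mu = 3.

The Hessian of f at 0 has rank 1. Corank 1: A-series; mu = 3 gives A_3.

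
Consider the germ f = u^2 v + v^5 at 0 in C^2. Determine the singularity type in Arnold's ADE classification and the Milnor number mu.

Type D_{6}, Milnor number mu = 6.

The Hessian of f at 0 has rank 0. Corank 2; j^3 = u^2*v has shape L^2 M (L != M), so D-series; mu = 6 gives D_6.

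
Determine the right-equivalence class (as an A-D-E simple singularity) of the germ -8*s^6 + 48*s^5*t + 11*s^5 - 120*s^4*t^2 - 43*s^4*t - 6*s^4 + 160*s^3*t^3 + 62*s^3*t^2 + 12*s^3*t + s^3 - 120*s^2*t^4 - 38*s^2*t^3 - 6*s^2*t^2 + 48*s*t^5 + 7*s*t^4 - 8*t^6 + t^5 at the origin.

E_{8}

The Hessian of f at 0 is [[0, 0], [0, 0]] with rank 0, so corank 2. A Groebner basis of the Jacobian ideal J(f) in C{s,t} is {s^2/32 + s*t^3 - s*t^2/8, s^2/8 - s*t^2/2 + t^4, s^3, s^2*t + s^2/8 - s*t^2/2}; counting standard monomials gives mu = 8. Corank 2; j^3 = s^3 is a perfect cube, so E-series; the 5-jet and mu = 8 give E_8.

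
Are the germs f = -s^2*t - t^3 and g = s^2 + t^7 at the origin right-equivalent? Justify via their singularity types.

The Hessian of f at 0 is [[0, 0], [0, 0]] with rank 0, so corank 2. A Groebner basis of the Jacobian ideal J(f) in C{s,t} is {t^3, s^2 + 3*t^2, s*t}; counting standard monomials gives mu = 4. Corank 2; j^3 = -t*(s^2 + t^2) splits into three distinct lines over C (the quadratic factor has nonzero discriminant), so D_4. The Hessian of g at 0 is [[2, 0], [0, 0]] with rank 1, so corank 1. A Groebner basis of the Jacobian ideal J(g) in C{s,t} is {t^6, s}; counting standard monomials gives mu = 6. Corank 1: A-series; mu = 6 gives A_6. f is D_4 but g is A_6, hence not right-equivalent.

No.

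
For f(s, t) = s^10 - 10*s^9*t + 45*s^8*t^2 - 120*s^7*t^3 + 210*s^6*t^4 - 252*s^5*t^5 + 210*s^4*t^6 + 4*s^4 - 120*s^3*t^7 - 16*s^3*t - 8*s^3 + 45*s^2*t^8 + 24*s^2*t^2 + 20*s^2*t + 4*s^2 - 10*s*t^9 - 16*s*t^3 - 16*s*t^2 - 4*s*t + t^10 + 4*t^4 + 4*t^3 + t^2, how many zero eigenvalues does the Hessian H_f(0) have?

The Hessian at 0 is [[8, -4], [-4, 2]] of rank 1; hence corank 1.

1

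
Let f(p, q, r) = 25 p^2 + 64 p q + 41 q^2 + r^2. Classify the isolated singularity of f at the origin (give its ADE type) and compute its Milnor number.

Type A_1, Milnor number mu = 1.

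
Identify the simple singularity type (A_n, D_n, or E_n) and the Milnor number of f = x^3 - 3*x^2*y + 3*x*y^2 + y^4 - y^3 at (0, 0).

The Hessian of f at 0 has rank 0. Corank 2; j^3 = (x - y)^3 is a perfect cube, so E-series; the 4-jet and mu = 6 give E_6.

Type E6, Milnor number mu = 6.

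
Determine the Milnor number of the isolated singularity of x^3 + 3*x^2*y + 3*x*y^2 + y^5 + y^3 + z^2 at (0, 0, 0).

8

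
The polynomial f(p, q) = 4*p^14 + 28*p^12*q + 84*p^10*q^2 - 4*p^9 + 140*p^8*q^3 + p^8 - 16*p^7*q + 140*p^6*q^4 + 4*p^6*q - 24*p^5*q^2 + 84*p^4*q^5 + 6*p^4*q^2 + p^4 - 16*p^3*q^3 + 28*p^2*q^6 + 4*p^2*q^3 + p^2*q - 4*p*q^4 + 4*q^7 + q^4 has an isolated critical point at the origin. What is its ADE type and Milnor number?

Type D5, Milnor number mu = 5.

The Hessian of f at 0 has rank 0. Corank 2; j^3 = p^2*q has shape L^2 M (L != M), so D-series; mu = 5 gives D_5.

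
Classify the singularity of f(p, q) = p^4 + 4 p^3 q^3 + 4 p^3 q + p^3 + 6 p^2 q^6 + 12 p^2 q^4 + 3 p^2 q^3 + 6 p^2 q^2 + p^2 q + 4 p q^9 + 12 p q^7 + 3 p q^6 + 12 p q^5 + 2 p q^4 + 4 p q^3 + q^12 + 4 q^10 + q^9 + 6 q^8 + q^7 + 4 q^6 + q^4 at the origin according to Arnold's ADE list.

D5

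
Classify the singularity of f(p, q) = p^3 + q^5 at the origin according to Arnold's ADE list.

The Hessian of f at 0 has rank 0. Corank 2; j^3 = p^3 is a perfect cube, so E-series; the 5-jet and mu = 8 give E_8.

E8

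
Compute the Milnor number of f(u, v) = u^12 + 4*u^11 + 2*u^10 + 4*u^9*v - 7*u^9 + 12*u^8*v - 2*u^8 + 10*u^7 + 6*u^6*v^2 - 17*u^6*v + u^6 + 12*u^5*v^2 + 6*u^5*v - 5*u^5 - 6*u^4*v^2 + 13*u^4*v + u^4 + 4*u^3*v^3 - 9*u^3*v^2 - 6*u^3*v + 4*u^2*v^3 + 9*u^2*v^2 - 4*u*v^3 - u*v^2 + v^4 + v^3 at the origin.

The Hessian of f at 0 has rank 0. Corank 2; j^3 = -v^2*(u - v) has shape L^2 M (L != M), so D-series; mu = 5 gives D_5.

5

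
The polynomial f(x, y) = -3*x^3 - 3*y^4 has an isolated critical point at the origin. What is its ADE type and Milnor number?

Type E_6, Milnor number mu = 6.

The Hessian of f at 0 is [[0, 0], [0, 0]] with rank 0, so corank 2. A Groebner basis of the Jacobian ideal J(f) in C{x,y} is {y^3, x^2}; counting standard monomials gives mu = 6. Corank 2; j^3 = -3*x^3 is a perfect cube, so E-series; the 4-jet and mu = 6 give E_6.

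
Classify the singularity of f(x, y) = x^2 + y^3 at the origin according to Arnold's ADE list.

A2

The Hessian of f at 0 has rank 1. Corank 1: A-series; mu = 2 gives A_2.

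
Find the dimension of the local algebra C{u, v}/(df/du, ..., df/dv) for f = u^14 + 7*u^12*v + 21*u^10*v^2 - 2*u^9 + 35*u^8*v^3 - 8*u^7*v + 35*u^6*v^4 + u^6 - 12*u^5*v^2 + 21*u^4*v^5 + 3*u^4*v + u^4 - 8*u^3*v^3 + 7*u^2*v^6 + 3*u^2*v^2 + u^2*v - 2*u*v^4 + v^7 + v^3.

4

The Hessian of f at 0 has rank 0. Corank 2; j^3 = v*(u^2 + v^2) splits into three distinct lines over C (the quadratic factor has nonzero discriminant), so D_4.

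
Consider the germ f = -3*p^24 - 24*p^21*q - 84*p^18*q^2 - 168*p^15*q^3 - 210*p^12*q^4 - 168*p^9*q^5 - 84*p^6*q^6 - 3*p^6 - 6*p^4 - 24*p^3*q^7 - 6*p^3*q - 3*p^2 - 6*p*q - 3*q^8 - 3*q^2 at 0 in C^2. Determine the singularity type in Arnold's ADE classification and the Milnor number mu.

Type A_{7}, Milnor number mu = 7.

The Hessian of f at 0 has rank 1. Corank 1: A-series; mu = 7 gives A_7.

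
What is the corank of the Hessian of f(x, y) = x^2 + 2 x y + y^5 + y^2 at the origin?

The Hessian at 0 is [[2, 2], [2, 2]] of rank 1; hence corank 1.

1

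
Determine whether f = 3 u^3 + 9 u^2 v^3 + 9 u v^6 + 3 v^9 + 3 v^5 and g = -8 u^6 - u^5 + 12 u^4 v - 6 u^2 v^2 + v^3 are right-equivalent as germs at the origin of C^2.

Yes.

The Hessian of f at 0 is [[0, 0], [0, 0]] with rank 0, so corank 2. A Groebner basis of the Jacobian ideal J(f) in C{u,v} is {u^2/2 + u*v^3, v^4, u^3, u^2*v}; counting standard monomials gives mu = 8. Corank 2; j^3 = 3*u^3 is a perfect cube, so E-series; the 5-jet and mu = 8 give E_8. The Hessian of g at 0 is [[0, 0], [0, 0]] with rank 0, so corank 2. A Groebner basis of the Jacobian ideal J(g) in C{u,v} is {u^4, u^2*v - v^2/4, v^3}; counting standard monomials gives mu = 8. Corank 2; j^3 = v^3 is a perfect cube, so E-series; the 5-jet and mu = 8 give E_8. Both have type E_8, hence right-equivalent.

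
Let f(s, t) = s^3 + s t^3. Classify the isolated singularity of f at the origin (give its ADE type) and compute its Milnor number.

Type E_{7}, Milnor number mu = 7.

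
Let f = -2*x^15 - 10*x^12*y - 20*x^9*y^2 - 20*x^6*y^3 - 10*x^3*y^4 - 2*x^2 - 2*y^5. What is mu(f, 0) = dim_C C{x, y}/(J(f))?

4

The Hessian of f at 0 has rank 1. Corank 1: A-series; mu = 4 gives A_4.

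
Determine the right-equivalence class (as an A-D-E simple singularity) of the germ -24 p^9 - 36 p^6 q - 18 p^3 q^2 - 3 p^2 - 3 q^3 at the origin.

The Hessian of f at 0 is [[-6, 0], [0, 0]] with rank 1, so corank 1. A Groebner basis of the Jacobian ideal J(f) in C{p,q} is {q^2, p}; counting standard monomials gives mu = 2. Corank 1: A-series; mu = 2 gives A_2.

A2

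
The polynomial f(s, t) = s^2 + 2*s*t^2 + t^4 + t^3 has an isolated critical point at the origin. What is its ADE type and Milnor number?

The Hessian of f at 0 has rank 1. Corank 1: A-series; mu = 2 gives A_2.

Type A2, Milnor number mu = 2.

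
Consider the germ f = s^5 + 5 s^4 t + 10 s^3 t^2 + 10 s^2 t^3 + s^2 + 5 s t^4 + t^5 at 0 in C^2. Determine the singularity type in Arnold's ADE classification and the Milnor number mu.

Type A_4, Milnor number mu = 4.

The Hessian of f at 0 is [[2, 0], [0, 0]] with rank 1, so corank 1. A Groebner basis of the Jacobian ideal J(f) in C{s,t} is {t^4, s}; counting standard monomials gives mu = 4. Corank 1: A-series; mu = 4 gives A_4.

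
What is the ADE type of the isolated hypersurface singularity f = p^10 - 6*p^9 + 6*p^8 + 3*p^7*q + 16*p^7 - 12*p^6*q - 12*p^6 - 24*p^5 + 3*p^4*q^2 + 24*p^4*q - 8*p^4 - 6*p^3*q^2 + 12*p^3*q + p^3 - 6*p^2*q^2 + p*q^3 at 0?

The Hessian of f at 0 has rank 0. Corank 2; j^3 = p^3 is a perfect cube, so E-series; the 4-jet and mu = 7 give E_7.

E7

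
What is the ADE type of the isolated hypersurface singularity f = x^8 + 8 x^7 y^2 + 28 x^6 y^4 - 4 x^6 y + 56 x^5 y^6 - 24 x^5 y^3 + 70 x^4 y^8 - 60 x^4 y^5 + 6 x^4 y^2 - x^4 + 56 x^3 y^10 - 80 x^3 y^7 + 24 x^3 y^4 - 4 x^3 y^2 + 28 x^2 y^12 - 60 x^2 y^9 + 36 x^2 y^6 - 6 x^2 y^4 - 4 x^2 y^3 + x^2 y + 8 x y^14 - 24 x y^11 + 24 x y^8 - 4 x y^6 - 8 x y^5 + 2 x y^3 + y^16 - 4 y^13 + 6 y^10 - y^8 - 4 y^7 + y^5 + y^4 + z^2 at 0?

The Hessian of f at 0 has rank 1. Corank 2; j^3 = x^2*y has shape L^2 M (L != M), so D-series; mu = 5 gives D_5.

D_{5}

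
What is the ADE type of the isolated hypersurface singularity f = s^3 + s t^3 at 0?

E7

The Hessian of f at 0 has rank 0. Corank 2; j^3 = s^3 is a perfect cube, so E-series; the 4-jet and mu = 7 give E_7.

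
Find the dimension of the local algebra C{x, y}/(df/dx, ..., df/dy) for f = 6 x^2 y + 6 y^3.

The Hessian of f at 0 is [[0, 0], [0, 0]] with rank 0, so corank 2. A Groebner basis of the Jacobian ideal J(f) in C{x,y} is {y^3, x^2 + 3*y^2, x*y}; counting standard monomials gives mu = 4. Corank 2; j^3 = 6*y*(x^2 + y^2) splits into three distinct lines over C (the quadratic factor has nonzero discriminant), so D_4.

4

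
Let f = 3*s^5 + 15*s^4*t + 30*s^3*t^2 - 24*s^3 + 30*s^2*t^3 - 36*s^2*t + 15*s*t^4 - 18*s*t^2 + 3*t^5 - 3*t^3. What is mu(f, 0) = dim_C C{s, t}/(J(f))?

The Hessian of f at 0 is [[0, 0], [0, 0]] with rank 0, so corank 2. A Groebner basis of the Jacobian ideal J(f) in C{s,t} is {t^5, s*t^3 + 5*t^4/8, s^2 + s*t + t^2/4}; counting standard monomials gives mu = 8. Corank 2; j^3 = -3*(2*s + t)^3 is a perfect cube, so E-series; the 5-jet and mu = 8 give E_8.

8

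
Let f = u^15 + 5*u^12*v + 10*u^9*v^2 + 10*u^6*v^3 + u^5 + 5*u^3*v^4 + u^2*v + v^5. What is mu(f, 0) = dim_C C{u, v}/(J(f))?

6

The Hessian of f at 0 has rank 0. Corank 2; j^3 = u^2*v has shape L^2 M (L != M), so D-series; mu = 6 gives D_6.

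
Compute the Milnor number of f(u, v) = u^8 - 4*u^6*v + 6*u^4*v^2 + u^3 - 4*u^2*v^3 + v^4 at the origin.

The Hessian of f at 0 is [[0, 0], [0, 0]] with rank 0, so corank 2. A Groebner basis of the Jacobian ideal J(f) in C{u,v} is {v^3, u^2}; counting standard monomials gives mu = 6. Corank 2; j^3 = u^3 is a perfect cube, so E-series; the 4-jet and mu = 6 give E_6.

6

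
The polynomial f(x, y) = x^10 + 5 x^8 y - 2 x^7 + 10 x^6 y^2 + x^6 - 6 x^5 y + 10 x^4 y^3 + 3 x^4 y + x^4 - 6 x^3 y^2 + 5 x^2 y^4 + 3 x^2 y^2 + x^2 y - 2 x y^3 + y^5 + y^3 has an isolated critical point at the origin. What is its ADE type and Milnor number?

The Hessian of f at 0 is [[0, 0], [0, 0]] with rank 0, so corank 2. A Groebner basis of the Jacobian ideal J(f) in C{x,y} is {y^3, x^2 + 3*y^2, x*y}; counting standard monomials gives mu = 4. Corank 2; j^3 = y*(x^2 + y^2) splits into three distinct lines over C (the quadratic factor has nonzero discriminant), so D_4.

Type D_4, Milnor number mu = 4.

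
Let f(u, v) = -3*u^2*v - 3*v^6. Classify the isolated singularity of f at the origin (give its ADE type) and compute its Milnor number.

The Hessian of f at 0 is [[0, 0], [0, 0]] with rank 0, so corank 2. A Groebner basis of the Jacobian ideal J(f) in C{u,v} is {u^2/6 + v^5, u^3, u*v}; counting standard monomials gives mu = 7. Corank 2; j^3 = -3*u^2*v has shape L^2 M (L != M), so D-series; mu = 7 gives D_7.

Type D_7, Milnor number mu = 7.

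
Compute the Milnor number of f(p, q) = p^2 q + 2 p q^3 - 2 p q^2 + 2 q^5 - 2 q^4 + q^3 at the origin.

6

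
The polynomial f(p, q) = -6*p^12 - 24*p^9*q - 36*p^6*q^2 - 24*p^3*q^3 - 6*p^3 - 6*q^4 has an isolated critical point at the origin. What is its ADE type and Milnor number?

Type E6, Milnor number mu = 6.

The Hessian of f at 0 has rank 0. Corank 2; j^3 = -6*p^3 is a perfect cube, so E-series; the 4-jet and mu = 6 give E_6.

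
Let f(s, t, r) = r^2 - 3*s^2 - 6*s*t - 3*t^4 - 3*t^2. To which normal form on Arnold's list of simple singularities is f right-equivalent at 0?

The Hessian of f at 0 has rank 2. Corank 1: A-series; mu = 3 gives A_3.

A_{3}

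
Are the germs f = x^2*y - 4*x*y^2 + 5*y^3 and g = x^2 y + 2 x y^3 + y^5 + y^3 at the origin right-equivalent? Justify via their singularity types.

Yes.

The Hessian of f at 0 is [[0, 0], [0, 0]] with rank 0, so corank 2. A Groebner basis of the Jacobian ideal J(f) in C{x,y} is {y^3, x^2 - y^2, x*y - 2*y^2}; counting standard monomials gives mu = 4. Corank 2; j^3 = y*(x^2 - 4*x*y + 5*y^2) splits into three distinct lines over C (the quadratic factor has nonzero discriminant), so D_4. The Hessian of g at 0 is [[0, 0], [0, 0]] with rank 0, so corank 2. A Groebner basis of the Jacobian ideal J(g) in C{x,y} is {y^3, x^2 + 3*y^2, x*y}; counting standard monomials gives mu = 4. Corank 2; j^3 = y*(x^2 + y^2) splits into three distinct lines over C (the quadratic factor has nonzero discriminant), so D_4. Both have type D_4, hence right-equivalent.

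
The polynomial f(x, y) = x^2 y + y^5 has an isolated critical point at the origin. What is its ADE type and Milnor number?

The Hessian of f at 0 is [[0, 0], [0, 0]] with rank 0, so corank 2. A Groebner basis of the Jacobian ideal J(f) in C{x,y} is {x^2/5 + y^4, x^3, x*y}; counting standard monomials gives mu = 6. Corank 2; j^3 = x^2*y has shape L^2 M (L != M), so D-series; mu = 6 gives D_6.

Type D6, Milnor number mu = 6.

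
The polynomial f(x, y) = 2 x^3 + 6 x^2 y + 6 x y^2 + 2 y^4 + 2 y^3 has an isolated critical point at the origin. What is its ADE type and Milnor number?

Type E_6, Milnor number mu = 6.

The Hessian of f at 0 has rank 0. Corank 2; j^3 = 2*(x + y)^3 is a perfect cube, so E-series; the 4-jet and mu = 6 give E_6.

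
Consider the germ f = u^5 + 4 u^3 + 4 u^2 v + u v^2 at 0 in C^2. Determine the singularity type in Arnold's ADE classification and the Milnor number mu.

Type D_{6}, Milnor number mu = 6.

The Hessian of f at 0 has rank 0. Corank 2; j^3 = u*(2*u + v)^2 has shape L^2 M (L != M), so D-series; mu = 6 gives D_6.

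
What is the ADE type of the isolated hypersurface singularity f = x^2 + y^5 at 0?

A4

The Hessian of f at 0 has rank 1. Corank 1: A-series; mu = 4 gives A_4.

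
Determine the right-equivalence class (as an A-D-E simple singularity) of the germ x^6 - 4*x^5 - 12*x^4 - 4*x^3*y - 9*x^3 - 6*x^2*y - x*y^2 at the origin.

D_7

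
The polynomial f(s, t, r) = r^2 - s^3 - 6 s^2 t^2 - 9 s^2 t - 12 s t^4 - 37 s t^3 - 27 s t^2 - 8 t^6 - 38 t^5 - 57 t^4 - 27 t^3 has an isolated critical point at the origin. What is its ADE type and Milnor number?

Type E_7, Milnor number mu = 7.

The Hessian of f at 0 has rank 1. Corank 2; j^3 = -(s + 3*t)^3 is a perfect cube, so E-series; the 4-jet and mu = 7 give E_7.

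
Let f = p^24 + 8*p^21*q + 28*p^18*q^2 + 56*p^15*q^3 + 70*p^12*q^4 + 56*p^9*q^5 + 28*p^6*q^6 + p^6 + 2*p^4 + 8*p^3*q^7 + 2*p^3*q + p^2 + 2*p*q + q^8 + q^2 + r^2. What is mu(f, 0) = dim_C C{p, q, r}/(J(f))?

7

The Hessian of f at 0 is [[2, 2, 0], [2, 2, 0], [0, 0, 2]] with rank 2, so corank 1. A Groebner basis of the Jacobian ideal J(f) in C{p,q,r} is {-3*p^2 - 7*p*q + q^4 - 4*q^2, p^3 + p + q, p^2*q - 2*p/3 - q^3/3 - 2*q/3, p*q^2 + p/3 + 2*q^3/3 + q/3, r}; counting standard monomials gives mu = 7. Corank 1: A-series; mu = 7 gives A_7.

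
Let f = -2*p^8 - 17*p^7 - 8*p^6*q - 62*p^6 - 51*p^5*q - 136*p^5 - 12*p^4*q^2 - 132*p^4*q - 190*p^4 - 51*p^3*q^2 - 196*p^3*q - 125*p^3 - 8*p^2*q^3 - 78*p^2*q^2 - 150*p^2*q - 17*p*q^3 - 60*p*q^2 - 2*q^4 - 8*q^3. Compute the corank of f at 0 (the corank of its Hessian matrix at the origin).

2

The Hessian at 0 is [[0, 0], [0, 0]] of rank 0; hence corank 2.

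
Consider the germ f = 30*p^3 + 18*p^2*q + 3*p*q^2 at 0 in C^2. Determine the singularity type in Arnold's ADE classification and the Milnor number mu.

Type D4, Milnor number mu = 4.

The Hessian of f at 0 is [[0, 0], [0, 0]] with rank 0, so corank 2. A Groebner basis of the Jacobian ideal J(f) in C{p,q} is {q^3, p^2 - q^2/6, p*q + q^2/2}; counting standard monomials gives mu = 4. Corank 2; j^3 = 3*p*(10*p^2 + 6*p*q + q^2) splits into three distinct lines over C (the quadratic factor has nonzero discriminant), so D_4.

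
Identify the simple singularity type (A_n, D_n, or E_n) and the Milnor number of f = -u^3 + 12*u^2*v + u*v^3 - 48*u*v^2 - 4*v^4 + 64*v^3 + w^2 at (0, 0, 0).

The Hessian of f at 0 is [[0, 0, 0], [0, 0, 0], [0, 0, 2]] with rank 1, so corank 2. A Groebner basis of the Jacobian ideal J(f) in C{u,v,w} is {u^3 - 12*u^2*v + 384*u^2 - 3072*u*v + 6144*v^2, -12*u^2 + u*v^2 + 96*u*v - 192*v^2, -3*u^2 + 24*u*v + v^3 - 48*v^2, w}; counting standard monomials gives mu = 7. Corank 2; j^3 = -(u - 4*v)^3 is a perfect cube, so E-series; the 4-jet and mu = 7 give E_7.

Type E_{7}, Milnor number mu = 7.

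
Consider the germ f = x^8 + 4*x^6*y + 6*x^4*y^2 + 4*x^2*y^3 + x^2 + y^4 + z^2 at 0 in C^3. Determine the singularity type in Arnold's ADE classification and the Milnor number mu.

Type A_3, Milnor number mu = 3.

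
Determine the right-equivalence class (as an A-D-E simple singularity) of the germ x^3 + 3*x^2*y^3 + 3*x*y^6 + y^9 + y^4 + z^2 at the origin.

E6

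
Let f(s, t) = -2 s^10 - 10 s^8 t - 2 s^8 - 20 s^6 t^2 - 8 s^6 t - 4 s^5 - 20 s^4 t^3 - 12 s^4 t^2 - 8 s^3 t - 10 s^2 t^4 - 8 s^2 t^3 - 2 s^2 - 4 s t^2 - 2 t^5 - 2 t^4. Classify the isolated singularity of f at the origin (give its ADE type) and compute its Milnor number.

Type A4, Milnor number mu = 4.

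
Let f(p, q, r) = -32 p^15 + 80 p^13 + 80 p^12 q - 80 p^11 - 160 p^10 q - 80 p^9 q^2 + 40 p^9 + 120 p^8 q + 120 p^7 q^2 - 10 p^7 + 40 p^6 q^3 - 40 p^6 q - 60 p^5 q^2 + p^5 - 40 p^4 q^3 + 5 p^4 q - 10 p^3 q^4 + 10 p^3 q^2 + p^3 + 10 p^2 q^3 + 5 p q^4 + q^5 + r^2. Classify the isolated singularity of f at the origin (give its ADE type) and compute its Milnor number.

Type E_{8}, Milnor number mu = 8.

The Hessian of f at 0 has rank 1. Corank 2; j^3 = p^3 is a perfect cube, so E-series; the 5-jet and mu = 8 give E_8.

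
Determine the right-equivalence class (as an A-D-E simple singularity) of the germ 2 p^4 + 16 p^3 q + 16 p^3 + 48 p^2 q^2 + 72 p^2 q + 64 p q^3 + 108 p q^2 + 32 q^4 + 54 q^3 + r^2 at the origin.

E_6

The Hessian of f at 0 has rank 1. Corank 2; j^3 = 2*(2*p + 3*q)^3 is a perfect cube, so E-series; the 4-jet and mu = 6 give E_6.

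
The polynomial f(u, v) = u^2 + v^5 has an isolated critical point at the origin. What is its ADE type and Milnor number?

The Hessian of f at 0 has rank 1. Corank 1: A-series; mu = 4 gives A_4.

Type A_{4}, Milnor number mu = 4.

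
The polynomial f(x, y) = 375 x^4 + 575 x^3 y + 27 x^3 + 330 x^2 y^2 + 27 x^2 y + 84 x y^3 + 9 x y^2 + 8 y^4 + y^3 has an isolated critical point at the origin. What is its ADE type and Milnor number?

Type E_7, Milnor number mu = 7.

The Hessian of f at 0 is [[0, 0], [0, 0]] with rank 0, so corank 2. A Groebner basis of the Jacobian ideal J(f) in C{x,y} is {19683*x^2/25 + 13122*x*y/25 + y^4 + 27*y^3/25 + 2187*y^2/25, x^3 + 297*x^2/25 + 198*x*y/25 + 4*y^3/75 + 33*y^2/25, x^2*y - 567*x^2/25 - 378*x*y/25 - 32*y^3/225 - 63*y^2/25, 162*x^2/5 + x*y^2 + 108*x*y/5 + 17*y^3/45 + 18*y^2/5}; counting standard monomials gives mu = 7. Corank 2; j^3 = (3*x + y)^3 is a perfect cube, so E-series; the 4-jet and mu = 7 give E_7.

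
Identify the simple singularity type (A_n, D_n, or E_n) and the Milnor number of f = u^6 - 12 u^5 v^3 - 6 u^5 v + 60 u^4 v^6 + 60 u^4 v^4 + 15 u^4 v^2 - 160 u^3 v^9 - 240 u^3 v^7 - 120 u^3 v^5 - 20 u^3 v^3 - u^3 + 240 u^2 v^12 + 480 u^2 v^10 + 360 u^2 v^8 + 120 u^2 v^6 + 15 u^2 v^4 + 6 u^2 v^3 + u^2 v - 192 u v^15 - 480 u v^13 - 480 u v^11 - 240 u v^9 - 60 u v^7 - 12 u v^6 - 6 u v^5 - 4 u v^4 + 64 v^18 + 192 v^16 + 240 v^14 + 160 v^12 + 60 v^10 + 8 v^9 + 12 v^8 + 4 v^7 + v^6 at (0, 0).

The Hessian of f at 0 is [[0, 0], [0, 0]] with rank 0, so corank 2. A Groebner basis of the Jacobian ideal J(f) in C{u,v} is {u^2/2 - u*v/2 + v^4, u^3, u^2*v, u^2/3 + u*v^2}; counting standard monomials gives mu = 7. Corank 2; j^3 = -u^2*(u - v) has shape L^2 M (L != M), so D-series; mu = 7 gives D_7.

Type D_7, Milnor number mu = 7.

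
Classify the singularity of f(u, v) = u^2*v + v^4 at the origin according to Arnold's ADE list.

D_5

The Hessian of f at 0 has rank 0. Corank 2; j^3 = u^2*v has shape L^2 M (L != M), so D-series; mu = 5 gives D_5.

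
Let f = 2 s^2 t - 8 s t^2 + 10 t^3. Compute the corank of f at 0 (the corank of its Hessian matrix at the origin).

2

The Hessian at 0 is [[0, 0], [0, 0]] of rank 0; hence corank 2.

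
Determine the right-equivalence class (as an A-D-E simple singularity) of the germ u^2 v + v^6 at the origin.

D_7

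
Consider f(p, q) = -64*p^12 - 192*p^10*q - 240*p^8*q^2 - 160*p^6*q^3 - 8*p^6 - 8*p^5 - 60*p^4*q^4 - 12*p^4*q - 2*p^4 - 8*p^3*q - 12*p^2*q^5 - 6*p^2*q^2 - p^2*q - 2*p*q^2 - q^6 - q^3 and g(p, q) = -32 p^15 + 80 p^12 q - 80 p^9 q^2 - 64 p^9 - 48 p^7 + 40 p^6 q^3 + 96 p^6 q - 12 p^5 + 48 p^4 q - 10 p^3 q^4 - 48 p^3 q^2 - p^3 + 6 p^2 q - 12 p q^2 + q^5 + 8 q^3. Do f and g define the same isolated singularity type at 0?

No.

The Hessian of f at 0 has rank 0. Corank 2; j^3 = -q*(p + q)^2 has shape L^2 M (L != M), so D-series; mu = 7 gives D_7. The Hessian of g at 0 has rank 0. Corank 2; j^3 = -(p - 2*q)^3 is a perfect cube, so E-series; the 5-jet and mu = 8 give E_8. f is D_7 but g is E_8, hence not right-equivalent.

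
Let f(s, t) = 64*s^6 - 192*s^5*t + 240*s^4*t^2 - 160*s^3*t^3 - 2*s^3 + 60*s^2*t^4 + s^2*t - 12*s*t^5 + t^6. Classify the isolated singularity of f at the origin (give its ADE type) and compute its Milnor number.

Type D_7, Milnor number mu = 7.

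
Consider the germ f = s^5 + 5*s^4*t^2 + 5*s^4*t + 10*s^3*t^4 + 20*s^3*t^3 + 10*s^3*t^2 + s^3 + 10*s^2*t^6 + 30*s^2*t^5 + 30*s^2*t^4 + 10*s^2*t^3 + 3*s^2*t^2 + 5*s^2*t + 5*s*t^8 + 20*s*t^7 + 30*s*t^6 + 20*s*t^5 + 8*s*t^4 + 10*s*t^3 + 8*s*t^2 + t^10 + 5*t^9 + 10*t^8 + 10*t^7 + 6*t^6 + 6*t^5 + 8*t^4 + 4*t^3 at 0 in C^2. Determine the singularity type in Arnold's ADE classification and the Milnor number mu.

The Hessian of f at 0 has rank 0. Corank 2; j^3 = (s + t)*(s + 2*t)^2 has shape L^2 M (L != M), so D-series; mu = 6 gives D_6.

Type D_{6}, Milnor number mu = 6.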